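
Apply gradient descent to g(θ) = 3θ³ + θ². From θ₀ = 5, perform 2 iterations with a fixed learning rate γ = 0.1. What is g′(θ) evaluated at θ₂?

937298.175625

g′(θ) = 9θ² + 2θ
θ₁ = 5 − 0.1·235 = -18.5
θ₂ = -18.5 − 0.1·3043.25 = -322.825
g′(θ) at (-322.825) = 937298.175625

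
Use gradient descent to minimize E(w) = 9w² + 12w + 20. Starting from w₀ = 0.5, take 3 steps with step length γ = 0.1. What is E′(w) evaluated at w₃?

-10.752

E′(w) = 18w + 12
w₁ = 0.5 − 0.1·21 = -1.6
w₂ = -1.6 − 0.1·(-16.8) = 0.08
w₃ = 0.08 − 0.1·13.44 = -1.264
E′(w) at (-1.264) = -10.752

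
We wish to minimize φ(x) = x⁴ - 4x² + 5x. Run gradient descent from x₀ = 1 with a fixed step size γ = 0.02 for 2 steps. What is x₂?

0.96150464

φ′(x) = 4x³ - 8x + 5
Step 1: φ′(1) = 1; x₁ = 1 − 0.02·1 = 0.98
Step 2: φ′(0.98) = 0.924768; x₂ = 0.98 − 0.02·0.924768 = 0.96150464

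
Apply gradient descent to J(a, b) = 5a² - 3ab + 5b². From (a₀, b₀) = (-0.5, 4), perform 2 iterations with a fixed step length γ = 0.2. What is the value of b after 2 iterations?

∇J = (10a - 3b, -3a + 10b)
(a₁, b₁) = (-0.5, 4) − 0.2·(-17, 41.5) = (2.9, -4.3)
(a₂, b₂) = (2.9, -4.3) − 0.2·(41.9, -51.7) = (-5.48, 6.04)
b = 6.04

6.04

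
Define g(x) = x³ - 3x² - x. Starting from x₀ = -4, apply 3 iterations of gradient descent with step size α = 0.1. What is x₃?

g′(x) = 3x² - 6x - 1
Step 1: g′(-4) = 71; x₁ = -4 − 0.1·71 = -11.1
Step 2: g′(-11.1) = 435.23; x₂ = -11.1 − 0.1·435.23 = -54.623
Step 3: g′(-54.623) = 9277.754387; x₃ = -54.623 − 0.1·9277.754387 = -982.3984387

-982.3984387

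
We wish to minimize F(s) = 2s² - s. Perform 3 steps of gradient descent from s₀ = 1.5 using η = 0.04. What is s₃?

F′(s) = 4s - 1
s₁ = 1.5 − 0.04·5 = 1.3
s₂ = 1.3 − 0.04·4.2 = 1.132
s₃ = 1.132 − 0.04·3.528 = 0.99088

0.99088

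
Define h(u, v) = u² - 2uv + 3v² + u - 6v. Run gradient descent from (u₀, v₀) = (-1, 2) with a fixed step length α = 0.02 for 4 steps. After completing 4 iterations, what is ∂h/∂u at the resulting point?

∇h = (2u - 2v + 1, -2u + 6v - 6)
(u₁, v₁) = (-1, 2) − 0.02·(-5, 8) = (-0.9, 1.84)
(u₂, v₂) = (-0.9, 1.84) − 0.02·(-4.48, 6.84) = (-0.8104, 1.7032)
(u₃, v₃) = (-0.8104, 1.7032) − 0.02·(-4.0272, 5.84) = (-0.729856, 1.5864)
(u₄, v₄) = (-0.729856, 1.5864) − 0.02·(-3.632512, 4.978112) = (-0.65720576, 1.48683776)
∂h/∂u at (-0.65720576, 1.48683776) = -3.28808704

-3.28808704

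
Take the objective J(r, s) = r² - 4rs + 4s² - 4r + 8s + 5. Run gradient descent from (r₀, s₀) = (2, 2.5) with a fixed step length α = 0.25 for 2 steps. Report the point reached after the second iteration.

∇J = (2r - 4s - 4, -4r + 8s + 8)
Step 1: at (2, 2.5), ∇J = (-10, 20) → (2, 2.5) − 0.25·(-10, 20) = (4.5, -2.5)
Step 2: at (4.5, -2.5), ∇J = (15, -30) → (4.5, -2.5) − 0.25·(15, -30) = (0.75, 5)

(0.75, 5)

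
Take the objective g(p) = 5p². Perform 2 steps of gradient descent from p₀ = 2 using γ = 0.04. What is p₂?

0.72

g′(p) = 10p
p₁ = 2 − 0.04·20 = 1.2
p₂ = 1.2 − 0.04·12 = 0.72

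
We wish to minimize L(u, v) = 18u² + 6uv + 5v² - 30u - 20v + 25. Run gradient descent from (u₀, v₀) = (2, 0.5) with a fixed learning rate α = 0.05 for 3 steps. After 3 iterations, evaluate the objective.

10.89164525

∇L = (36u + 6v - 30, 6u + 10v - 20)
Step 1: at (2, 0.5), ∇L = (45, -3) → (2, 0.5) − 0.05·(45, -3) = (-0.25, 0.65)
Step 2: at (-0.25, 0.65), ∇L = (-35.1, -15) → (-0.25, 0.65) − 0.05·(-35.1, -15) = (1.505, 1.4)
Step 3: at (1.505, 1.4), ∇L = (32.58, 3.03) → (1.505, 1.4) − 0.05·(32.58, 3.03) = (-0.124, 1.2485)
L(-0.124, 1.2485) = 10.89164525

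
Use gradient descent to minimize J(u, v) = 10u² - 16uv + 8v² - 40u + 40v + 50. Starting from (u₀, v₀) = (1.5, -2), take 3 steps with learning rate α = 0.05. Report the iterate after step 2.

(1.04, -1.92)

∇J = (20u - 16v - 40, -16u + 16v + 40)
(u₁, v₁) = (1.5, -2) − 0.05·(22, -16) = (0.4, -1.2)
(u₂, v₂) = (0.4, -1.2) − 0.05·(-12.8, 14.4) = (1.04, -1.92)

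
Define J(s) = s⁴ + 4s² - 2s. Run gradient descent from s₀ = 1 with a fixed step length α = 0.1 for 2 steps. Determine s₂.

J′(s) = 4s³ + 8s - 2
s₁ = 1 − 0.1·10 = 0
s₂ = 0 − 0.1·(-2) = 0.2

0.2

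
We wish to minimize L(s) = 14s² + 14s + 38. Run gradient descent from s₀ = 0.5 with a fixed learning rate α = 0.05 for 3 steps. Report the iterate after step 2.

-0.34

L′(s) = 28s + 14
Step 1: L′(0.5) = 28; s₁ = 0.5 − 0.05·28 = -0.9
Step 2: L′(-0.9) = -11.2; s₂ = -0.9 − 0.05·(-11.2) = -0.34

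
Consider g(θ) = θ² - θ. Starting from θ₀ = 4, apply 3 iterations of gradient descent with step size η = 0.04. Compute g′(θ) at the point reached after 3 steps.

g′(θ) = 2θ - 1
Step 1: g′(4) = 7; θ₁ = 4 − 0.04·7 = 3.72
Step 2: g′(3.72) = 6.44; θ₂ = 3.72 − 0.04·6.44 = 3.4624
Step 3: g′(3.4624) = 5.9248; θ₃ = 3.4624 − 0.04·5.9248 = 3.225408
g′(θ) at (3.225408) = 5.450816

5.450816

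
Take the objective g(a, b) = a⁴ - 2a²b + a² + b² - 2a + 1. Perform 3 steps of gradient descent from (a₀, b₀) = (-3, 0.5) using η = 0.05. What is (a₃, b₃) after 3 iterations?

∇g = (4a³ - 4ab + 2a - 2, -2a² + 2b)
(a₁, b₁) = (-3, 0.5) − 0.05·(-110, -17) = (2.5, 1.35)
(a₂, b₂) = (2.5, 1.35) − 0.05·(52, -9.8) = (-0.1, 1.84)
(a₃, b₃) = (-0.1, 1.84) − 0.05·(-1.468, 3.66) = (-0.0266, 1.657)

(-0.0266, 1.657)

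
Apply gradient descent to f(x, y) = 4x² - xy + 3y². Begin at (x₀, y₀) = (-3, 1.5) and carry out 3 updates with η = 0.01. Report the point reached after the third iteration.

∇f = (8x - y, -x + 6y)
Step 1: at (-3, 1.5), ∇f = (-25.5, 12) → (-3, 1.5) − 0.01·(-25.5, 12) = (-2.745, 1.38)
Step 2: at (-2.745, 1.38), ∇f = (-23.34, 11.025) → (-2.745, 1.38) − 0.01·(-23.34, 11.025) = (-2.5116, 1.26975)
Step 3: at (-2.5116, 1.26975), ∇f = (-21.36255, 10.1301) → (-2.5116, 1.26975) − 0.01·(-21.36255, 10.1301) = (-2.2979745, 1.168449)

(-2.2979745, 1.168449)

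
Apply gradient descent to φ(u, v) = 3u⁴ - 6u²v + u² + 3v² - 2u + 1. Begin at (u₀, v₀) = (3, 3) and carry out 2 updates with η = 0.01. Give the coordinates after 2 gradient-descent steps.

(1.06512, 3.1968)

∇φ = (12u³ - 12uv + 2u - 2, -6u² + 6v)
Step 1: at (3, 3), ∇φ = (220, -36) → (3, 3) − 0.01·(220, -36) = (0.8, 3.36)
Step 2: at (0.8, 3.36), ∇φ = (-26.512, 16.32) → (0.8, 3.36) − 0.01·(-26.512, 16.32) = (1.06512, 3.1968)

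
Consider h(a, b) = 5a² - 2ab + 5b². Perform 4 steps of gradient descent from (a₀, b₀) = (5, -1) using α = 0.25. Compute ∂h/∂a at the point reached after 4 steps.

∇h = (10a - 2b, -2a + 10b)
Step 1: at (5, -1), ∇h = (52, -20) → (5, -1) − 0.25·(52, -20) = (-8, 4)
Step 2: at (-8, 4), ∇h = (-88, 56) → (-8, 4) − 0.25·(-88, 56) = (14, -10)
Step 3: at (14, -10), ∇h = (160, -128) → (14, -10) − 0.25·(160, -128) = (-26, 22)
Step 4: at (-26, 22), ∇h = (-304, 272) → (-26, 22) − 0.25·(-304, 272) = (50, -46)
∂h/∂a at (50, -46) = 592

592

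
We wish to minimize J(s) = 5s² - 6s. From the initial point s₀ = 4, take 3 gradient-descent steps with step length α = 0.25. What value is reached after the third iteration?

-10.875

J′(s) = 10s - 6
Step 1: J′(4) = 34; s₁ = 4 − 0.25·34 = -4.5
Step 2: J′(-4.5) = -51; s₂ = -4.5 − 0.25·(-51) = 8.25
Step 3: J′(8.25) = 76.5; s₃ = 8.25 − 0.25·76.5 = -10.875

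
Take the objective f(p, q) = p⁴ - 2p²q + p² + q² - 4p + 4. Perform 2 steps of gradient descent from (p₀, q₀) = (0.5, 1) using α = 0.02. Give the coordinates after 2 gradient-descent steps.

(0.67575368, 0.945124)

∇f = (4p³ - 4pq + 2p - 4, -2p² + 2q)
(p₁, q₁) = (0.5, 1) − 0.02·(-4.5, 1.5) = (0.59, 0.97)
(p₂, q₂) = (0.59, 0.97) − 0.02·(-4.287684, 1.2438) = (0.67575368, 0.945124)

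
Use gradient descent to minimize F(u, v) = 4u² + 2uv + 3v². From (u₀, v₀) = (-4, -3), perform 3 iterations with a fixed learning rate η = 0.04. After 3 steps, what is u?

-0.936832

∇F = (8u + 2v, 2u + 6v)
Step 1: at (-4, -3), ∇F = (-38, -26) → (-4, -3) − 0.04·(-38, -26) = (-2.48, -1.96)
Step 2: at (-2.48, -1.96), ∇F = (-23.76, -16.72) → (-2.48, -1.96) − 0.04·(-23.76, -16.72) = (-1.5296, -1.2912)
Step 3: at (-1.5296, -1.2912), ∇F = (-14.8192, -10.8064) → (-1.5296, -1.2912) − 0.04·(-14.8192, -10.8064) = (-0.936832, -0.858944)
u = -0.936832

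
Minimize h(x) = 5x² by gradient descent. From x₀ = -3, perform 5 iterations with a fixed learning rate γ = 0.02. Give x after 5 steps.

h′(x) = 10x
Step 1: h′(-3) = -30; x₁ = -3 − 0.02·(-30) = -2.4
Step 2: h′(-2.4) = -24; x₂ = -2.4 − 0.02·(-24) = -1.92
Step 3: h′(-1.92) = -19.2; x₃ = -1.92 − 0.02·(-19.2) = -1.536
Step 4: h′(-1.536) = -15.36; x₄ = -1.536 − 0.02·(-15.36) = -1.2288
Step 5: h′(-1.2288) = -12.288; x₅ = -1.2288 − 0.02·(-12.288) = -0.98304

-0.98304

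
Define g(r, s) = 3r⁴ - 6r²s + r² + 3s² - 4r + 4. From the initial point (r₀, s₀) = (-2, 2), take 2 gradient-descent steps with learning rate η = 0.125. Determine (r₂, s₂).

(-157, 19.625)

∇g = (12r³ - 12rs + 2r - 4, -6r² + 6s)
(r₁, s₁) = (-2, 2) − 0.125·(-56, -12) = (5, 3.5)
(r₂, s₂) = (5, 3.5) − 0.125·(1296, -129) = (-157, 19.625)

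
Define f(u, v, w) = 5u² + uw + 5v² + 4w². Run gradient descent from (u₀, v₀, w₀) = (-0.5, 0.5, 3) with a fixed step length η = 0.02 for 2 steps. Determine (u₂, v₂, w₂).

(-0.4186, 0.32, 2.1344)

∇f = (10u + w, 10v, u + 8w)
Step 1: at (-0.5, 0.5, 3), ∇f = (-2, 5, 23.5) → (-0.5, 0.5, 3) − 0.02·(-2, 5, 23.5) = (-0.46, 0.4, 2.53)
Step 2: at (-0.46, 0.4, 2.53), ∇f = (-2.07, 4, 19.78) → (-0.46, 0.4, 2.53) − 0.02·(-2.07, 4, 19.78) = (-0.4186, 0.32, 2.1344)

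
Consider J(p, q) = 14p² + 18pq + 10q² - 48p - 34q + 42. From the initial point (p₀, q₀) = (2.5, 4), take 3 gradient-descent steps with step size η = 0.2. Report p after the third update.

∇J = (28p + 18q - 48, 18p + 20q - 34)
Step 1: at (2.5, 4), ∇J = (94, 91) → (2.5, 4) − 0.2·(94, 91) = (-16.3, -14.2)
Step 2: at (-16.3, -14.2), ∇J = (-760, -611.4) → (-16.3, -14.2) − 0.2·(-760, -611.4) = (135.7, 108.08)
Step 3: at (135.7, 108.08), ∇J = (5697.04, 4570.2) → (135.7, 108.08) − 0.2·(5697.04, 4570.2) = (-1003.708, -805.96)
p = -1003.708

-1003.708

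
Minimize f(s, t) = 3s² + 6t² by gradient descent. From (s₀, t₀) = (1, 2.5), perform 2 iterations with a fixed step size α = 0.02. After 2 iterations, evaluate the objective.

14.30990208

∇f = (6s, 12t)
Step 1: at (1, 2.5), ∇f = (6, 30) → (1, 2.5) − 0.02·(6, 30) = (0.88, 1.9)
Step 2: at (0.88, 1.9), ∇f = (5.28, 22.8) → (0.88, 1.9) − 0.02·(5.28, 22.8) = (0.7744, 1.444)
f(0.7744, 1.444) = 14.30990208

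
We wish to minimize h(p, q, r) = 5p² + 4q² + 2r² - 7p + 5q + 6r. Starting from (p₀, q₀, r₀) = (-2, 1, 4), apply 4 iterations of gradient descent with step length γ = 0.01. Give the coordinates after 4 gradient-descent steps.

(-1.07147, 0.53913856, 3.17140608)

∇h = (10p - 7, 8q + 5, 4r + 6)
(p₁, q₁, r₁) = (-2, 1, 4) − 0.01·(-27, 13, 22) = (-1.73, 0.87, 3.78)
(p₂, q₂, r₂) = (-1.73, 0.87, 3.78) − 0.01·(-24.3, 11.96, 21.12) = (-1.487, 0.7504, 3.5688)
(p₃, q₃, r₃) = (-1.487, 0.7504, 3.5688) − 0.01·(-21.87, 11.0032, 20.2752) = (-1.2683, 0.640368, 3.366048)
(p₄, q₄, r₄) = (-1.2683, 0.640368, 3.366048) − 0.01·(-19.683, 10.122944, 19.464192) = (-1.07147, 0.53913856, 3.17140608)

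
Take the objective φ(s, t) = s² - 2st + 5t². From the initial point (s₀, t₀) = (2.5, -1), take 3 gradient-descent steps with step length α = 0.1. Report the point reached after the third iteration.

∇φ = (2s - 2t, -2s + 10t)
Step 1: at (2.5, -1), ∇φ = (7, -15) → (2.5, -1) − 0.1·(7, -15) = (1.8, 0.5)
Step 2: at (1.8, 0.5), ∇φ = (2.6, 1.4) → (1.8, 0.5) − 0.1·(2.6, 1.4) = (1.54, 0.36)
Step 3: at (1.54, 0.36), ∇φ = (2.36, 0.52) → (1.54, 0.36) − 0.1·(2.36, 0.52) = (1.304, 0.308)

(1.304, 0.308)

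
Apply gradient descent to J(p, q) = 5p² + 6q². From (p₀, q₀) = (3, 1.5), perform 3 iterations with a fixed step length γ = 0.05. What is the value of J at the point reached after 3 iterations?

∇J = (10p, 12q)
(p₁, q₁) = (3, 1.5) − 0.05·(30, 18) = (1.5, 0.6)
(p₂, q₂) = (1.5, 0.6) − 0.05·(15, 7.2) = (0.75, 0.24)
(p₃, q₃) = (0.75, 0.24) − 0.05·(7.5, 2.88) = (0.375, 0.096)
J(0.375, 0.096) = 0.758421

0.758421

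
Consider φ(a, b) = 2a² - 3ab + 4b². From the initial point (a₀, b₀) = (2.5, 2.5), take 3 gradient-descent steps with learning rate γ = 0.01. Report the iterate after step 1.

(2.475, 2.375)

∇φ = (4a - 3b, -3a + 8b)
(a₁, b₁) = (2.5, 2.5) − 0.01·(2.5, 12.5) = (2.475, 2.375)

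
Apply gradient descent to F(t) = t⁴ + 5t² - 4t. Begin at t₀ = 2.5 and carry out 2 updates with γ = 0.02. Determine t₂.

F′(t) = 4t³ + 10t - 4
t₁ = 2.5 − 0.02·83.5 = 0.83
t₂ = 0.83 − 0.02·6.587148 = 0.69825704

0.69825704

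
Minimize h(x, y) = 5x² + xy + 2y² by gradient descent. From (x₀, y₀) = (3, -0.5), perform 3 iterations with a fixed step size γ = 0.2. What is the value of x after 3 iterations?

-3.128

∇h = (10x + y, x + 4y)
Step 1: at (3, -0.5), ∇h = (29.5, 1) → (3, -0.5) − 0.2·(29.5, 1) = (-2.9, -0.7)
Step 2: at (-2.9, -0.7), ∇h = (-29.7, -5.7) → (-2.9, -0.7) − 0.2·(-29.7, -5.7) = (3.04, 0.44)
Step 3: at (3.04, 0.44), ∇h = (30.84, 4.8) → (3.04, 0.44) − 0.2·(30.84, 4.8) = (-3.128, -0.52)
x = -3.128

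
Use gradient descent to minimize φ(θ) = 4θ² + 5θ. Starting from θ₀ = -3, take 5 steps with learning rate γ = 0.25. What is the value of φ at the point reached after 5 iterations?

21

φ′(θ) = 8θ + 5
Step 1: φ′(-3) = -19; θ₁ = -3 − 0.25·(-19) = 1.75
Step 2: φ′(1.75) = 19; θ₂ = 1.75 − 0.25·19 = -3
Step 3: φ′(-3) = -19; θ₃ = -3 − 0.25·(-19) = 1.75
Step 4: φ′(1.75) = 19; θ₄ = 1.75 − 0.25·19 = -3
Step 5: φ′(-3) = -19; θ₅ = -3 − 0.25·(-19) = 1.75
φ(1.75) = 21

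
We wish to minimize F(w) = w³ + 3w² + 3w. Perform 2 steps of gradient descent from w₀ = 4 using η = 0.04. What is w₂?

0.52

F′(w) = 3w² + 6w + 3
w₁ = 4 − 0.04·75 = 1
w₂ = 1 − 0.04·12 = 0.52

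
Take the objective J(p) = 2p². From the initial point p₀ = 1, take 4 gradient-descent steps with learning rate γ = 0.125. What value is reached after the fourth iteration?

J′(p) = 4p
Step 1: J′(1) = 4; p₁ = 1 − 0.125·4 = 0.5
Step 2: J′(0.5) = 2; p₂ = 0.5 − 0.125·2 = 0.25
Step 3: J′(0.25) = 1; p₃ = 0.25 − 0.125·1 = 0.125
Step 4: J′(0.125) = 0.5; p₄ = 0.125 − 0.125·0.5 = 0.0625

0.0625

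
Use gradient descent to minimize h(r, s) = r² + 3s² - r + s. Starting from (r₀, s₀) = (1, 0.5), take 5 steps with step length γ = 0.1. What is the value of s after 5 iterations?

∇h = (2r - 1, 6s + 1)
Step 1: at (1, 0.5), ∇h = (1, 4) → (1, 0.5) − 0.1·(1, 4) = (0.9, 0.1)
Step 2: at (0.9, 0.1), ∇h = (0.8, 1.6) → (0.9, 0.1) − 0.1·(0.8, 1.6) = (0.82, -0.06)
Step 3: at (0.82, -0.06), ∇h = (0.64, 0.64) → (0.82, -0.06) − 0.1·(0.64, 0.64) = (0.756, -0.124)
Step 4: at (0.756, -0.124), ∇h = (0.512, 0.256) → (0.756, -0.124) − 0.1·(0.512, 0.256) = (0.7048, -0.1496)
Step 5: at (0.7048, -0.1496), ∇h = (0.4096, 0.1024) → (0.7048, -0.1496) − 0.1·(0.4096, 0.1024) = (0.66384, -0.15984)
s = -0.15984

-0.15984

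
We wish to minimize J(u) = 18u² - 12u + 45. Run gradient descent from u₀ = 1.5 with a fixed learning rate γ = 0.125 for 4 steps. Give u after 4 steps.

J′(u) = 36u - 12
u₁ = 1.5 − 0.125·42 = -3.75
u₂ = -3.75 − 0.125·(-147) = 14.625
u₃ = 14.625 − 0.125·514.5 = -49.6875
u₄ = -49.6875 − 0.125·(-1800.75) = 175.40625

175.40625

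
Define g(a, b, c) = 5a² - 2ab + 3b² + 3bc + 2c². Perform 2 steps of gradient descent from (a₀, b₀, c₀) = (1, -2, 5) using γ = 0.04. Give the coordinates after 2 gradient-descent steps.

∇g = (10a - 2b, -2a + 6b + 3c, 3b + 4c)
Step 1: at (1, -2, 5), ∇g = (14, 1, 14) → (1, -2, 5) − 0.04·(14, 1, 14) = (0.44, -2.04, 4.44)
Step 2: at (0.44, -2.04, 4.44), ∇g = (8.48, 0.2, 11.64) → (0.44, -2.04, 4.44) − 0.04·(8.48, 0.2, 11.64) = (0.1008, -2.048, 3.9744)

(0.1008, -2.048, 3.9744)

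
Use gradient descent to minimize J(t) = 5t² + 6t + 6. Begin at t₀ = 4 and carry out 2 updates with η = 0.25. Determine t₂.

9.75

J′(t) = 10t + 6
Step 1: J′(4) = 46; t₁ = 4 − 0.25·46 = -7.5
Step 2: J′(-7.5) = -69; t₂ = -7.5 − 0.25·(-69) = 9.75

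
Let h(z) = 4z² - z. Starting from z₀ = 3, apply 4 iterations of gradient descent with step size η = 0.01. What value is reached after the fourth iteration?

h′(z) = 8z - 1
z₁ = 3 − 0.01·23 = 2.77
z₂ = 2.77 − 0.01·21.16 = 2.5584
z₃ = 2.5584 − 0.01·19.4672 = 2.363728
z₄ = 2.363728 − 0.01·17.909824 = 2.18462976

2.18462976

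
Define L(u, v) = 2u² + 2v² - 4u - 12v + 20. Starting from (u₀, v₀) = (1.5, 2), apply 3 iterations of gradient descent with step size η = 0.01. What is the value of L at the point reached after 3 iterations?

∇L = (4u - 4, 4v - 12)
(u₁, v₁) = (1.5, 2) − 0.01·(2, -4) = (1.48, 2.04)
(u₂, v₂) = (1.48, 2.04) − 0.01·(1.92, -3.84) = (1.4608, 2.0784)
(u₃, v₃) = (1.4608, 2.0784) − 0.01·(1.8432, -3.6864) = (1.442368, 2.115264)
L(1.442368, 2.115264) = 1.95689447424

1.95689447424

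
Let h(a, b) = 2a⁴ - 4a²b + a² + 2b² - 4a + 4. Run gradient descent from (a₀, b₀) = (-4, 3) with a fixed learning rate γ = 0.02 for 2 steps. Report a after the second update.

∇h = (8a³ - 8ab + 2a - 4, -4a² + 4b)
Step 1: at (-4, 3), ∇h = (-428, -52) → (-4, 3) − 0.02·(-428, -52) = (4.56, 4.04)
Step 2: at (4.56, 4.04), ∇h = (616.291328, -67.0144) → (4.56, 4.04) − 0.02·(616.291328, -67.0144) = (-7.76582656, 5.380288)
a = -7.76582656

-7.76582656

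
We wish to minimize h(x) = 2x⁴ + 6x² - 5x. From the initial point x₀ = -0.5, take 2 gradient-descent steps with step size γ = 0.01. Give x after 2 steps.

h′(x) = 8x³ + 12x - 5
Step 1: h′(-0.5) = -12; x₁ = -0.5 − 0.01·(-12) = -0.38
Step 2: h′(-0.38) = -9.998976; x₂ = -0.38 − 0.01·(-9.998976) = -0.28001024

-0.28001024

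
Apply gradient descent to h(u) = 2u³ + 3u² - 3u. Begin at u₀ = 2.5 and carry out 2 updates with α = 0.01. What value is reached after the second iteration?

1.6734985

h′(u) = 6u² + 6u - 3
Step 1: h′(2.5) = 49.5; u₁ = 2.5 − 0.01·49.5 = 2.005
Step 2: h′(2.005) = 33.15015; u₂ = 2.005 − 0.01·33.15015 = 1.6734985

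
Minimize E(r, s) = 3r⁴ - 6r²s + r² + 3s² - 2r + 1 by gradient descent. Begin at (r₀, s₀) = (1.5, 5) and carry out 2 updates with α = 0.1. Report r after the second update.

-276.45045

∇E = (12r³ - 12rs + 2r - 2, -6r² + 6s)
Step 1: at (1.5, 5), ∇E = (-48.5, 16.5) → (1.5, 5) − 0.1·(-48.5, 16.5) = (6.35, 3.35)
Step 2: at (6.35, 3.35), ∇E = (2828.0045, -221.835) → (6.35, 3.35) − 0.1·(2828.0045, -221.835) = (-276.45045, 25.5335)
r = -276.45045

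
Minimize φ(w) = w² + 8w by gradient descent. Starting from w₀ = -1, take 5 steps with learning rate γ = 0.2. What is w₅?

-3.76672

φ′(w) = 2w + 8
Step 1: φ′(-1) = 6; w₁ = -1 − 0.2·6 = -2.2
Step 2: φ′(-2.2) = 3.6; w₂ = -2.2 − 0.2·3.6 = -2.92
Step 3: φ′(-2.92) = 2.16; w₃ = -2.92 − 0.2·2.16 = -3.352
Step 4: φ′(-3.352) = 1.296; w₄ = -3.352 − 0.2·1.296 = -3.6112
Step 5: φ′(-3.6112) = 0.7776; w₅ = -3.6112 − 0.2·0.7776 = -3.76672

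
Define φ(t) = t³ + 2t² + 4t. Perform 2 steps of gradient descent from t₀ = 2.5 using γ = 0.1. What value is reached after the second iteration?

-1.0451875

φ′(t) = 3t² + 4t + 4
t₁ = 2.5 − 0.1·32.75 = -0.775
t₂ = -0.775 − 0.1·2.701875 = -1.0451875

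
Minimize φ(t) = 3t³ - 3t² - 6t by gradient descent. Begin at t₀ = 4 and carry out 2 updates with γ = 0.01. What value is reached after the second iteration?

2.355436

φ′(t) = 9t² - 6t - 6
Step 1: φ′(4) = 114; t₁ = 4 − 0.01·114 = 2.86
Step 2: φ′(2.86) = 50.4564; t₂ = 2.86 − 0.01·50.4564 = 2.355436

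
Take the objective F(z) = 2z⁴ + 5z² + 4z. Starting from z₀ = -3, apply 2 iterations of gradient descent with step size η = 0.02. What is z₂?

0.39527936

F′(z) = 8z³ + 10z + 4
Step 1: F′(-3) = -242; z₁ = -3 − 0.02·(-242) = 1.84
Step 2: F′(1.84) = 72.236032; z₂ = 1.84 − 0.02·72.236032 = 0.39527936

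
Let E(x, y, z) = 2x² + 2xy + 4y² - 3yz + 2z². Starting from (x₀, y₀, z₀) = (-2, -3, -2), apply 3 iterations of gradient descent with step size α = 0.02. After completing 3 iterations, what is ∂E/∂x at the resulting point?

∇E = (4x + 2y, 2x + 8y - 3z, -3y + 4z)
Step 1: at (-2, -3, -2), ∇E = (-14, -22, 1) → (-2, -3, -2) − 0.02·(-14, -22, 1) = (-1.72, -2.56, -2.02)
Step 2: at (-1.72, -2.56, -2.02), ∇E = (-12, -17.86, -0.4) → (-1.72, -2.56, -2.02) − 0.02·(-12, -17.86, -0.4) = (-1.48, -2.2028, -2.012)
Step 3: at (-1.48, -2.2028, -2.012), ∇E = (-10.3256, -14.5464, -1.4396) → (-1.48, -2.2028, -2.012) − 0.02·(-10.3256, -14.5464, -1.4396) = (-1.273488, -1.911872, -1.983208)
∂E/∂x at (-1.273488, -1.911872, -1.983208) = -8.917696

-8.917696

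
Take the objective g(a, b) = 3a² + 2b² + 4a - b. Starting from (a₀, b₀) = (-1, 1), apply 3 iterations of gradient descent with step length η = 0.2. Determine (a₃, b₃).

∇g = (6a + 4, 4b - 1)
(a₁, b₁) = (-1, 1) − 0.2·(-2, 3) = (-0.6, 0.4)
(a₂, b₂) = (-0.6, 0.4) − 0.2·(0.4, 0.6) = (-0.68, 0.28)
(a₃, b₃) = (-0.68, 0.28) − 0.2·(-0.08, 0.12) = (-0.664, 0.256)

(-0.664, 0.256)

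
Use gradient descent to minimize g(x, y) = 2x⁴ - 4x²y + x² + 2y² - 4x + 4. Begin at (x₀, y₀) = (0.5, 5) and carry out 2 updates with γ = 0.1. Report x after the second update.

-6.4904

∇g = (8x³ - 8xy + 2x - 4, -4x² + 4y)
(x₁, y₁) = (0.5, 5) − 0.1·(-22, 19) = (2.7, 3.1)
(x₂, y₂) = (2.7, 3.1) − 0.1·(91.904, -16.76) = (-6.4904, 4.776)
x = -6.4904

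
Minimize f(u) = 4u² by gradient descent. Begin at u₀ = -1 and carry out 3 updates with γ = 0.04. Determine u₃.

-0.314432

f′(u) = 8u
u₁ = -1 − 0.04·(-8) = -0.68
u₂ = -0.68 − 0.04·(-5.44) = -0.4624
u₃ = -0.4624 − 0.04·(-3.6992) = -0.314432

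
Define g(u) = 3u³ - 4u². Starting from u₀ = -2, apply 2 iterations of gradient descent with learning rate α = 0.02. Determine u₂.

g′(u) = 9u² - 8u
Step 1: g′(-2) = 52; u₁ = -2 − 0.02·52 = -3.04
Step 2: g′(-3.04) = 107.4944; u₂ = -3.04 − 0.02·107.4944 = -5.189888

-5.189888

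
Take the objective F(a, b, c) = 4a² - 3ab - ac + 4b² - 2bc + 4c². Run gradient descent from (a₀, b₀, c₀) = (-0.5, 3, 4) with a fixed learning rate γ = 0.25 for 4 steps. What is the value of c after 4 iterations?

∇F = (8a - 3b - c, -3a + 8b - 2c, -a - 2b + 8c)
Step 1: at (-0.5, 3, 4), ∇F = (-17, 17.5, 26.5) → (-0.5, 3, 4) − 0.25·(-17, 17.5, 26.5) = (3.75, -1.375, -2.625)
Step 2: at (3.75, -1.375, -2.625), ∇F = (36.75, -17, -22) → (3.75, -1.375, -2.625) − 0.25·(36.75, -17, -22) = (-5.4375, 2.875, 2.875)
Step 3: at (-5.4375, 2.875, 2.875), ∇F = (-55, 33.5625, 22.6875) → (-5.4375, 2.875, 2.875) − 0.25·(-55, 33.5625, 22.6875) = (8.3125, -5.515625, -2.796875)
Step 4: at (8.3125, -5.515625, -2.796875), ∇F = (85.84375, -63.46875, -19.65625) → (8.3125, -5.515625, -2.796875) − 0.25·(85.84375, -63.46875, -19.65625) = (-13.1484375, 10.3515625, 2.1171875)
c = 2.1171875

2.1171875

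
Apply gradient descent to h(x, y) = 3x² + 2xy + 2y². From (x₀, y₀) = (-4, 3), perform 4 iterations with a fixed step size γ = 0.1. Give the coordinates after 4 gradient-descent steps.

(-0.68, 1.08)

∇h = (6x + 2y, 2x + 4y)
Step 1: at (-4, 3), ∇h = (-18, 4) → (-4, 3) − 0.1·(-18, 4) = (-2.2, 2.6)
Step 2: at (-2.2, 2.6), ∇h = (-8, 6) → (-2.2, 2.6) − 0.1·(-8, 6) = (-1.4, 2)
Step 3: at (-1.4, 2), ∇h = (-4.4, 5.2) → (-1.4, 2) − 0.1·(-4.4, 5.2) = (-0.96, 1.48)
Step 4: at (-0.96, 1.48), ∇h = (-2.8, 4) → (-0.96, 1.48) − 0.1·(-2.8, 4) = (-0.68, 1.08)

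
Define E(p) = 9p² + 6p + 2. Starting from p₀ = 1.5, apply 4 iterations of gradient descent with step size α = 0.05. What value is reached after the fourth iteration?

E′(p) = 18p + 6
Step 1: E′(1.5) = 33; p₁ = 1.5 − 0.05·33 = -0.15
Step 2: E′(-0.15) = 3.3; p₂ = -0.15 − 0.05·3.3 = -0.315
Step 3: E′(-0.315) = 0.33; p₃ = -0.315 − 0.05·0.33 = -0.3315
Step 4: E′(-0.3315) = 0.033; p₄ = -0.3315 − 0.05·0.033 = -0.33315

-0.33315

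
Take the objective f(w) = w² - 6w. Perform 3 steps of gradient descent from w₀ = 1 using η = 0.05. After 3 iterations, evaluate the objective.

f′(w) = 2w - 6
w₁ = 1 − 0.05·(-4) = 1.2
w₂ = 1.2 − 0.05·(-3.6) = 1.38
w₃ = 1.38 − 0.05·(-3.24) = 1.542
f(1.542) = -6.874236

-6.874236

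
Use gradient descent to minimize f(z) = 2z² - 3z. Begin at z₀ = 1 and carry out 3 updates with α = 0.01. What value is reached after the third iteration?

f′(z) = 4z - 3
z₁ = 1 − 0.01·1 = 0.99
z₂ = 0.99 − 0.01·0.96 = 0.9804
z₃ = 0.9804 − 0.01·0.9216 = 0.971184

0.971184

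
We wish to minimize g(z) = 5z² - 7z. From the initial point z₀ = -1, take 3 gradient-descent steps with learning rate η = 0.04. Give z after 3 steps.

g′(z) = 10z - 7
z₁ = -1 − 0.04·(-17) = -0.32
z₂ = -0.32 − 0.04·(-10.2) = 0.088
z₃ = 0.088 − 0.04·(-6.12) = 0.3328

0.3328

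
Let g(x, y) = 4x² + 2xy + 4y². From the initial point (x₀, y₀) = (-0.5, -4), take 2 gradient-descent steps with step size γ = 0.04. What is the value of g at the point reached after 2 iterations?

12.69129984

∇g = (8x + 2y, 2x + 8y)
(x₁, y₁) = (-0.5, -4) − 0.04·(-12, -33) = (-0.02, -2.68)
(x₂, y₂) = (-0.02, -2.68) − 0.04·(-5.52, -21.48) = (0.2008, -1.8208)
g(0.2008, -1.8208) = 12.69129984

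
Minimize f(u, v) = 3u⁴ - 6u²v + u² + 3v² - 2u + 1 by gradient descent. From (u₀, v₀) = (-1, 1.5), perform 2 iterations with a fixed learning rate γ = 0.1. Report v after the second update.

∇f = (12u³ - 12uv + 2u - 2, -6u² + 6v)
Step 1: at (-1, 1.5), ∇f = (2, 3) → (-1, 1.5) − 0.1·(2, 3) = (-1.2, 1.2)
Step 2: at (-1.2, 1.2), ∇f = (-7.856, -1.44) → (-1.2, 1.2) − 0.1·(-7.856, -1.44) = (-0.4144, 1.344)
v = 1.344

1.344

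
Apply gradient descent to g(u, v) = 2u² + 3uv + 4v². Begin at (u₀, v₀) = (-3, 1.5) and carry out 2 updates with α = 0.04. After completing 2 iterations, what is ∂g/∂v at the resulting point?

2.7984

∇g = (4u + 3v, 3u + 8v)
(u₁, v₁) = (-3, 1.5) − 0.04·(-7.5, 3) = (-2.7, 1.38)
(u₂, v₂) = (-2.7, 1.38) − 0.04·(-6.66, 2.94) = (-2.4336, 1.2624)
∂g/∂v at (-2.4336, 1.2624) = 2.7984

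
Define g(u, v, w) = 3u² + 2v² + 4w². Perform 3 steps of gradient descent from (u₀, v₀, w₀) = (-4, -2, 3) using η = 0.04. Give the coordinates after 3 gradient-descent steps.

(-1.755904, -1.185408, 0.943296)

∇g = (6u, 4v, 8w)
Step 1: at (-4, -2, 3), ∇g = (-24, -8, 24) → (-4, -2, 3) − 0.04·(-24, -8, 24) = (-3.04, -1.68, 2.04)
Step 2: at (-3.04, -1.68, 2.04), ∇g = (-18.24, -6.72, 16.32) → (-3.04, -1.68, 2.04) − 0.04·(-18.24, -6.72, 16.32) = (-2.3104, -1.4112, 1.3872)
Step 3: at (-2.3104, -1.4112, 1.3872), ∇g = (-13.8624, -5.6448, 11.0976) → (-2.3104, -1.4112, 1.3872) − 0.04·(-13.8624, -5.6448, 11.0976) = (-1.755904, -1.185408, 0.943296)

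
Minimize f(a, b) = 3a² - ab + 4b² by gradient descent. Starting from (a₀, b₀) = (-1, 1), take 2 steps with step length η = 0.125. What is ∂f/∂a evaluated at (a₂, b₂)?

-0.265625

∇f = (6a - b, -a + 8b)
(a₁, b₁) = (-1, 1) − 0.125·(-7, 9) = (-0.125, -0.125)
(a₂, b₂) = (-0.125, -0.125) − 0.125·(-0.625, -0.875) = (-0.046875, -0.015625)
∂f/∂a at (-0.046875, -0.015625) = -0.265625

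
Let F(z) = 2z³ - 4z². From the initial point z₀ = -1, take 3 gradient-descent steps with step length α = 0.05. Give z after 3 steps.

-7.7087027

F′(z) = 6z² - 8z
Step 1: F′(-1) = 14; z₁ = -1 − 0.05·14 = -1.7
Step 2: F′(-1.7) = 30.94; z₂ = -1.7 − 0.05·30.94 = -3.247
Step 3: F′(-3.247) = 89.234054; z₃ = -3.247 − 0.05·89.234054 = -7.7087027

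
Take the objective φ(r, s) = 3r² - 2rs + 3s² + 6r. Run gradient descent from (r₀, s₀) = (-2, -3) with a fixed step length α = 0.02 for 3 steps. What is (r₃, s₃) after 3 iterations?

(-1.969088, -2.25632)

∇φ = (6r - 2s + 6, -2r + 6s)
(r₁, s₁) = (-2, -3) − 0.02·(0, -14) = (-2, -2.72)
(r₂, s₂) = (-2, -2.72) − 0.02·(-0.56, -12.32) = (-1.9888, -2.4736)
(r₃, s₃) = (-1.9888, -2.4736) − 0.02·(-0.9856, -10.864) = (-1.969088, -2.25632)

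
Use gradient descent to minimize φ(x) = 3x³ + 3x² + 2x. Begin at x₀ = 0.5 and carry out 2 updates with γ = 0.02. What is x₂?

0.2497155

φ′(x) = 9x² + 6x + 2
Step 1: φ′(0.5) = 7.25; x₁ = 0.5 − 0.02·7.25 = 0.355
Step 2: φ′(0.355) = 5.264225; x₂ = 0.355 − 0.02·5.264225 = 0.2497155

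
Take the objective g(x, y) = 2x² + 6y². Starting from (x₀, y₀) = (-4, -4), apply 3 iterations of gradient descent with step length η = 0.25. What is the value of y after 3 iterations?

∇g = (4x, 12y)
(x₁, y₁) = (-4, -4) − 0.25·(-16, -48) = (0, 8)
(x₂, y₂) = (0, 8) − 0.25·(0, 96) = (0, -16)
(x₃, y₃) = (0, -16) − 0.25·(0, -192) = (0, 32)
y = 32

32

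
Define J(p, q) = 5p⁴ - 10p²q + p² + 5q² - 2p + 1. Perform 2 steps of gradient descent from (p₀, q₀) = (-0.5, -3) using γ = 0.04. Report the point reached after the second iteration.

∇J = (20p³ - 20pq + 2p - 2, -10p² + 10q)
(p₁, q₁) = (-0.5, -3) − 0.04·(-35.5, -32.5) = (0.92, -1.7)
(p₂, q₂) = (0.92, -1.7) − 0.04·(46.69376, -25.464) = (-0.9477504, -0.68144)

(-0.9477504, -0.68144)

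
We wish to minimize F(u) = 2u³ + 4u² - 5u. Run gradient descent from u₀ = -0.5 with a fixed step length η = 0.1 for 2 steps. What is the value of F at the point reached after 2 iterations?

F′(u) = 6u² + 8u - 5
Step 1: F′(-0.5) = -7.5; u₁ = -0.5 − 0.1·(-7.5) = 0.25
Step 2: F′(0.25) = -2.625; u₂ = 0.25 − 0.1·(-2.625) = 0.5125
F(0.5125) = -1.24265234375

-1.24265234375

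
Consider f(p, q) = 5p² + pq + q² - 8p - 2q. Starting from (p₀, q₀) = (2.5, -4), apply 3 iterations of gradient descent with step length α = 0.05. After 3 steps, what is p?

1.315875

∇f = (10p + q - 8, p + 2q - 2)
(p₁, q₁) = (2.5, -4) − 0.05·(13, -7.5) = (1.85, -3.625)
(p₂, q₂) = (1.85, -3.625) − 0.05·(6.875, -7.4) = (1.50625, -3.255)
(p₃, q₃) = (1.50625, -3.255) − 0.05·(3.8075, -7.00375) = (1.315875, -2.9048125)
p = 1.315875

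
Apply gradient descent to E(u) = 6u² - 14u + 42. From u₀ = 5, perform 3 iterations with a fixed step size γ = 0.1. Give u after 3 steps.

1.136

E′(u) = 12u - 14
u₁ = 5 − 0.1·46 = 0.4
u₂ = 0.4 − 0.1·(-9.2) = 1.32
u₃ = 1.32 − 0.1·1.84 = 1.136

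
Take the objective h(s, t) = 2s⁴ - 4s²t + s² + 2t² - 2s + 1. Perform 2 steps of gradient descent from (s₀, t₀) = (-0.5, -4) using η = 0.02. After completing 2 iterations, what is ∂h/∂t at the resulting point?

-13.4656295936

∇h = (8s³ - 8st + 2s - 2, -4s² + 4t)
(s₁, t₁) = (-0.5, -4) − 0.02·(-20, -17) = (-0.1, -3.66)
(s₂, t₂) = (-0.1, -3.66) − 0.02·(-5.136, -14.68) = (0.00272, -3.3664)
∂h/∂t at (0.00272, -3.3664) = -13.4656295936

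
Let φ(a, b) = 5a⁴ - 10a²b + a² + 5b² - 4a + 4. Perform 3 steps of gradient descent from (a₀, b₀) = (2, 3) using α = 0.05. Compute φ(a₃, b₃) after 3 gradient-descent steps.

2.33160224328

∇φ = (20a³ - 20ab + 2a - 4, -10a² + 10b)
Step 1: at (2, 3), ∇φ = (40, -10) → (2, 3) − 0.05·(40, -10) = (0, 3.5)
Step 2: at (0, 3.5), ∇φ = (-4, 35) → (0, 3.5) − 0.05·(-4, 35) = (0.2, 1.75)
Step 3: at (0.2, 1.75), ∇φ = (-10.44, 17.1) → (0.2, 1.75) − 0.05·(-10.44, 17.1) = (0.722, 0.895)
φ(0.722, 0.895) = 2.33160224328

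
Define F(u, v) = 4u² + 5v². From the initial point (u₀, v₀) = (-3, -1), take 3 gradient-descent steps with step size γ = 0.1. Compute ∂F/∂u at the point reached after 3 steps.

∇F = (8u, 10v)
(u₁, v₁) = (-3, -1) − 0.1·(-24, -10) = (-0.6, 0)
(u₂, v₂) = (-0.6, 0) − 0.1·(-4.8, 0) = (-0.12, 0)
(u₃, v₃) = (-0.12, 0) − 0.1·(-0.96, 0) = (-0.024, 0)
∂F/∂u at (-0.024, 0) = -0.192

-0.192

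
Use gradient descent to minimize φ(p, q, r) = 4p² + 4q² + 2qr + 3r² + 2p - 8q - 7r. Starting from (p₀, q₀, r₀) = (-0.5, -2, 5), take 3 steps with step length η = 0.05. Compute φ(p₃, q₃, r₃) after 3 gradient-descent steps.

∇φ = (8p + 2, 8q + 2r - 8, 2q + 6r - 7)
Step 1: at (-0.5, -2, 5), ∇φ = (-2, -14, 19) → (-0.5, -2, 5) − 0.05·(-2, -14, 19) = (-0.4, -1.3, 4.05)
Step 2: at (-0.4, -1.3, 4.05), ∇φ = (-1.2, -10.3, 14.7) → (-0.4, -1.3, 4.05) − 0.05·(-1.2, -10.3, 14.7) = (-0.34, -0.785, 3.315)
Step 3: at (-0.34, -0.785, 3.315), ∇φ = (-0.72, -7.65, 11.32) → (-0.34, -0.785, 3.315) − 0.05·(-0.72, -7.65, 11.32) = (-0.304, -0.4025, 2.749)
φ(-0.304, -0.4025, 2.749) = 4.844747

4.844747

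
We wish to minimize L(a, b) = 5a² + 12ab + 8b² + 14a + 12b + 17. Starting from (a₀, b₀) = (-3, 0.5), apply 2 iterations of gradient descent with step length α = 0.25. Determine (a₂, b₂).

∇L = (10a + 12b + 14, 12a + 16b + 12)
Step 1: at (-3, 0.5), ∇L = (-10, -16) → (-3, 0.5) − 0.25·(-10, -16) = (-0.5, 4.5)
Step 2: at (-0.5, 4.5), ∇L = (63, 78) → (-0.5, 4.5) − 0.25·(63, 78) = (-16.25, -15)

(-16.25, -15)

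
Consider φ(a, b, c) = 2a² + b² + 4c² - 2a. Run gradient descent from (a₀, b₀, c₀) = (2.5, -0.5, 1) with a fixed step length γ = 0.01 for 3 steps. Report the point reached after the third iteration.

(2.269472, -0.470596, 0.778688)

∇φ = (4a - 2, 2b, 8c)
Step 1: at (2.5, -0.5, 1), ∇φ = (8, -1, 8) → (2.5, -0.5, 1) − 0.01·(8, -1, 8) = (2.42, -0.49, 0.92)
Step 2: at (2.42, -0.49, 0.92), ∇φ = (7.68, -0.98, 7.36) → (2.42, -0.49, 0.92) − 0.01·(7.68, -0.98, 7.36) = (2.3432, -0.4802, 0.8464)
Step 3: at (2.3432, -0.4802, 0.8464), ∇φ = (7.3728, -0.9604, 6.7712) → (2.3432, -0.4802, 0.8464) − 0.01·(7.3728, -0.9604, 6.7712) = (2.269472, -0.470596, 0.778688)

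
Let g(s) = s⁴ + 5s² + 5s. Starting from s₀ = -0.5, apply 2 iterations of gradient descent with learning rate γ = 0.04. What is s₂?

g′(s) = 4s³ + 10s + 5
Step 1: g′(-0.5) = -0.5; s₁ = -0.5 − 0.04·(-0.5) = -0.48
Step 2: g′(-0.48) = -0.242368; s₂ = -0.48 − 0.04·(-0.242368) = -0.47030528

-0.47030528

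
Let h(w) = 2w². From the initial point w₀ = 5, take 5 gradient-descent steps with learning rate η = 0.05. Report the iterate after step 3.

2.56

h′(w) = 4w
Step 1: h′(5) = 20; w₁ = 5 − 0.05·20 = 4
Step 2: h′(4) = 16; w₂ = 4 − 0.05·16 = 3.2
Step 3: h′(3.2) = 12.8; w₃ = 3.2 − 0.05·12.8 = 2.56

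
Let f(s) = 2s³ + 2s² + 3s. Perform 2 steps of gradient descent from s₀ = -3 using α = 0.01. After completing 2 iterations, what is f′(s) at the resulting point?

85.489516935

f′(s) = 6s² + 4s + 3
s₁ = -3 − 0.01·45 = -3.45
s₂ = -3.45 − 0.01·60.615 = -4.05615
f′(s) at (-4.05615) = 85.489516935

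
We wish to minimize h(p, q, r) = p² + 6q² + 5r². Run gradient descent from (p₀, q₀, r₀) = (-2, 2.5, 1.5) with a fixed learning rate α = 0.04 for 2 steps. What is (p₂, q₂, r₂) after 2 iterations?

(-1.6928, 0.676, 0.54)

∇h = (2p, 12q, 10r)
Step 1: at (-2, 2.5, 1.5), ∇h = (-4, 30, 15) → (-2, 2.5, 1.5) − 0.04·(-4, 30, 15) = (-1.84, 1.3, 0.9)
Step 2: at (-1.84, 1.3, 0.9), ∇h = (-3.68, 15.6, 9) → (-1.84, 1.3, 0.9) − 0.04·(-3.68, 15.6, 9) = (-1.6928, 0.676, 0.54)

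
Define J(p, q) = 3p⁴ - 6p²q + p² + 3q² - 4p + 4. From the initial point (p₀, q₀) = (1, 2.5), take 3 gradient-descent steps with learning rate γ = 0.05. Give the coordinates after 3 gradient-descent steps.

(-0.6199576, 1.87918)

∇J = (12p³ - 12pq + 2p - 4, -6p² + 6q)
Step 1: at (1, 2.5), ∇J = (-20, 9) → (1, 2.5) − 0.05·(-20, 9) = (2, 2.05)
Step 2: at (2, 2.05), ∇J = (46.8, -11.7) → (2, 2.05) − 0.05·(46.8, -11.7) = (-0.34, 2.635)
Step 3: at (-0.34, 2.635), ∇J = (5.599152, 15.1164) → (-0.34, 2.635) − 0.05·(5.599152, 15.1164) = (-0.6199576, 1.87918)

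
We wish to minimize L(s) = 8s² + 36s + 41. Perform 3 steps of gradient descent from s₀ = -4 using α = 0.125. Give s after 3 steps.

L′(s) = 16s + 36
Step 1: L′(-4) = -28; s₁ = -4 − 0.125·(-28) = -0.5
Step 2: L′(-0.5) = 28; s₂ = -0.5 − 0.125·28 = -4
Step 3: L′(-4) = -28; s₃ = -4 − 0.125·(-28) = -0.5

-0.5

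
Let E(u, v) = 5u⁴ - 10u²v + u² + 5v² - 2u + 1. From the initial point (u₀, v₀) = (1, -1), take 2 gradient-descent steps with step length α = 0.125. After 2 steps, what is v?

19.625

∇E = (20u³ - 20uv + 2u - 2, -10u² + 10v)
Step 1: at (1, -1), ∇E = (40, -20) → (1, -1) − 0.125·(40, -20) = (-4, 1.5)
Step 2: at (-4, 1.5), ∇E = (-1170, -145) → (-4, 1.5) − 0.125·(-1170, -145) = (142.25, 19.625)
v = 19.625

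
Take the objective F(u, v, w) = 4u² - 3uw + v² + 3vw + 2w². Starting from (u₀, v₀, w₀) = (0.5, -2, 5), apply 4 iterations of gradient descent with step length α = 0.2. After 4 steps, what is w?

5.4848

∇F = (8u - 3w, 2v + 3w, -3u + 3v + 4w)
Step 1: at (0.5, -2, 5), ∇F = (-11, 11, 12.5) → (0.5, -2, 5) − 0.2·(-11, 11, 12.5) = (2.7, -4.2, 2.5)
Step 2: at (2.7, -4.2, 2.5), ∇F = (14.1, -0.9, -10.7) → (2.7, -4.2, 2.5) − 0.2·(14.1, -0.9, -10.7) = (-0.12, -4.02, 4.64)
Step 3: at (-0.12, -4.02, 4.64), ∇F = (-14.88, 5.88, 6.86) → (-0.12, -4.02, 4.64) − 0.2·(-14.88, 5.88, 6.86) = (2.856, -5.196, 3.268)
Step 4: at (2.856, -5.196, 3.268), ∇F = (13.044, -0.588, -11.084) → (2.856, -5.196, 3.268) − 0.2·(13.044, -0.588, -11.084) = (0.2472, -5.0784, 5.4848)
w = 5.4848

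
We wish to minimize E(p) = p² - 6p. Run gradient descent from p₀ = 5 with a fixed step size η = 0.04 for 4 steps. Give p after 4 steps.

E′(p) = 2p - 6
Step 1: E′(5) = 4; p₁ = 5 − 0.04·4 = 4.84
Step 2: E′(4.84) = 3.68; p₂ = 4.84 − 0.04·3.68 = 4.6928
Step 3: E′(4.6928) = 3.3856; p₃ = 4.6928 − 0.04·3.3856 = 4.557376
Step 4: E′(4.557376) = 3.114752; p₄ = 4.557376 − 0.04·3.114752 = 4.43278592

4.43278592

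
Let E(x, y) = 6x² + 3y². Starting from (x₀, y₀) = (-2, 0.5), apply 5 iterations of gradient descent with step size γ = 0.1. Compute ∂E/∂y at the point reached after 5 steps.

∇E = (12x, 6y)
(x₁, y₁) = (-2, 0.5) − 0.1·(-24, 3) = (0.4, 0.2)
(x₂, y₂) = (0.4, 0.2) − 0.1·(4.8, 1.2) = (-0.08, 0.08)
(x₃, y₃) = (-0.08, 0.08) − 0.1·(-0.96, 0.48) = (0.016, 0.032)
(x₄, y₄) = (0.016, 0.032) − 0.1·(0.192, 0.192) = (-0.0032, 0.0128)
(x₅, y₅) = (-0.0032, 0.0128) − 0.1·(-0.0384, 0.0768) = (0.00064, 0.00512)
∂E/∂y at (0.00064, 0.00512) = 0.03072

0.03072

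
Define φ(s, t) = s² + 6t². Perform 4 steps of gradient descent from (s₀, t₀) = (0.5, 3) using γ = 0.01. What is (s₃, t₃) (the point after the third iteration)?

(0.470596, 2.044416)

∇φ = (2s, 12t)
Step 1: at (0.5, 3), ∇φ = (1, 36) → (0.5, 3) − 0.01·(1, 36) = (0.49, 2.64)
Step 2: at (0.49, 2.64), ∇φ = (0.98, 31.68) → (0.49, 2.64) − 0.01·(0.98, 31.68) = (0.4802, 2.3232)
Step 3: at (0.4802, 2.3232), ∇φ = (0.9604, 27.8784) → (0.4802, 2.3232) − 0.01·(0.9604, 27.8784) = (0.470596, 2.044416)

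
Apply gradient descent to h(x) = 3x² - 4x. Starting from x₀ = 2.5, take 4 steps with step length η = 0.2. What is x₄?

h′(x) = 6x - 4
Step 1: h′(2.5) = 11; x₁ = 2.5 − 0.2·11 = 0.3
Step 2: h′(0.3) = -2.2; x₂ = 0.3 − 0.2·(-2.2) = 0.74
Step 3: h′(0.74) = 0.44; x₃ = 0.74 − 0.2·0.44 = 0.652
Step 4: h′(0.652) = -0.088; x₄ = 0.652 − 0.2·(-0.088) = 0.6696

0.6696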